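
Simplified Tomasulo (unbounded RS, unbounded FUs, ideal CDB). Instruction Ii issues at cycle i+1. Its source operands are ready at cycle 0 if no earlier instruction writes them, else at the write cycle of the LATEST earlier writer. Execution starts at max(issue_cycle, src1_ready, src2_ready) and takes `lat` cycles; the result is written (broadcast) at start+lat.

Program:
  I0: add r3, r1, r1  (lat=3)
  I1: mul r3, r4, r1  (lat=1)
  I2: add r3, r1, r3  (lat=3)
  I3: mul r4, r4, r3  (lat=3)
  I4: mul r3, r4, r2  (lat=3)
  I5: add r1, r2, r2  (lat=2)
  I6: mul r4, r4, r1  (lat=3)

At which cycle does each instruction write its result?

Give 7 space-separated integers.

I0 add r3: issue@1 deps=(None,None) exec_start@1 write@4
I1 mul r3: issue@2 deps=(None,None) exec_start@2 write@3
I2 add r3: issue@3 deps=(None,1) exec_start@3 write@6
I3 mul r4: issue@4 deps=(None,2) exec_start@6 write@9
I4 mul r3: issue@5 deps=(3,None) exec_start@9 write@12
I5 add r1: issue@6 deps=(None,None) exec_start@6 write@8
I6 mul r4: issue@7 deps=(3,5) exec_start@9 write@12

Answer: 4 3 6 9 12 8 12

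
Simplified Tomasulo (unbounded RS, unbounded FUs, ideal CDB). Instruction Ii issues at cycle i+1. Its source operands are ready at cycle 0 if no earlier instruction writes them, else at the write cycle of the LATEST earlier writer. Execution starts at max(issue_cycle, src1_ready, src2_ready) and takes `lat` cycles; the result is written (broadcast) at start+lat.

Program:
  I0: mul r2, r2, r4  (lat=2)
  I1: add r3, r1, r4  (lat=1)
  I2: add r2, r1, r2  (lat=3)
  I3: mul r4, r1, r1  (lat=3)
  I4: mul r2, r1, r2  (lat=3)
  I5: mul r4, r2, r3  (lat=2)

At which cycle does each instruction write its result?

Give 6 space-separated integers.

I0 mul r2: issue@1 deps=(None,None) exec_start@1 write@3
I1 add r3: issue@2 deps=(None,None) exec_start@2 write@3
I2 add r2: issue@3 deps=(None,0) exec_start@3 write@6
I3 mul r4: issue@4 deps=(None,None) exec_start@4 write@7
I4 mul r2: issue@5 deps=(None,2) exec_start@6 write@9
I5 mul r4: issue@6 deps=(4,1) exec_start@9 write@11

Answer: 3 3 6 7 9 11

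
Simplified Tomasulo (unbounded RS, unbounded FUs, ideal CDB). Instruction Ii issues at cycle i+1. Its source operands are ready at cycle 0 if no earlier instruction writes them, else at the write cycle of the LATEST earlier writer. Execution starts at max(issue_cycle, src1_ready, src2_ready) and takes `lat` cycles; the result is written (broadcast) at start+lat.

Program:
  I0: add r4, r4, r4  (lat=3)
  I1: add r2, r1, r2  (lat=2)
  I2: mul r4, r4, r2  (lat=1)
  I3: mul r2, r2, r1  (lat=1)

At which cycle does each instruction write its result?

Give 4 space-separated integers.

I0 add r4: issue@1 deps=(None,None) exec_start@1 write@4
I1 add r2: issue@2 deps=(None,None) exec_start@2 write@4
I2 mul r4: issue@3 deps=(0,1) exec_start@4 write@5
I3 mul r2: issue@4 deps=(1,None) exec_start@4 write@5

Answer: 4 4 5 5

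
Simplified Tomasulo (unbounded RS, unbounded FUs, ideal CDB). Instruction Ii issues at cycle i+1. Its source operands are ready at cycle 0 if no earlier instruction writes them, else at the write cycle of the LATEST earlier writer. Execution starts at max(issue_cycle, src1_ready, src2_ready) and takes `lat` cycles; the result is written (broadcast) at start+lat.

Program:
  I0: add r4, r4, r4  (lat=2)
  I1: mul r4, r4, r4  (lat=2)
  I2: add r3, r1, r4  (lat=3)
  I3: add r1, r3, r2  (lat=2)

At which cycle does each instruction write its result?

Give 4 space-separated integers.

I0 add r4: issue@1 deps=(None,None) exec_start@1 write@3
I1 mul r4: issue@2 deps=(0,0) exec_start@3 write@5
I2 add r3: issue@3 deps=(None,1) exec_start@5 write@8
I3 add r1: issue@4 deps=(2,None) exec_start@8 write@10

Answer: 3 5 8 10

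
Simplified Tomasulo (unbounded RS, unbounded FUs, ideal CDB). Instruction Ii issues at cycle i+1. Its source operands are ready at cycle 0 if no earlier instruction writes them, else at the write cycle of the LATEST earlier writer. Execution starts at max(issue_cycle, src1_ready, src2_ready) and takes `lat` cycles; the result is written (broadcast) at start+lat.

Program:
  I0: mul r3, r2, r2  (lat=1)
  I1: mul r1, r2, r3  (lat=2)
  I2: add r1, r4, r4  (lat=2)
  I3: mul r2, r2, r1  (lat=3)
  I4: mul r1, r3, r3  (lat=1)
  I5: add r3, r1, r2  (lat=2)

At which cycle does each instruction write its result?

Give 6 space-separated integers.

I0 mul r3: issue@1 deps=(None,None) exec_start@1 write@2
I1 mul r1: issue@2 deps=(None,0) exec_start@2 write@4
I2 add r1: issue@3 deps=(None,None) exec_start@3 write@5
I3 mul r2: issue@4 deps=(None,2) exec_start@5 write@8
I4 mul r1: issue@5 deps=(0,0) exec_start@5 write@6
I5 add r3: issue@6 deps=(4,3) exec_start@8 write@10

Answer: 2 4 5 8 6 10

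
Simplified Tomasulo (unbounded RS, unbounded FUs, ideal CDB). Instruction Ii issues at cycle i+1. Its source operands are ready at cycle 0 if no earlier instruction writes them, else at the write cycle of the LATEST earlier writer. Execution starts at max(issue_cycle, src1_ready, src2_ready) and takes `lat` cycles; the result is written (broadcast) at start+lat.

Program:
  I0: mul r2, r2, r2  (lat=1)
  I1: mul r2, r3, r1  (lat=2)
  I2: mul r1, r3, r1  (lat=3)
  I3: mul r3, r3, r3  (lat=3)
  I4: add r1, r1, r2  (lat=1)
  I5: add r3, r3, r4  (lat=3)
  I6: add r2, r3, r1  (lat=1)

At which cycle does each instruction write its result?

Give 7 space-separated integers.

Answer: 2 4 6 7 7 10 11

Derivation:
I0 mul r2: issue@1 deps=(None,None) exec_start@1 write@2
I1 mul r2: issue@2 deps=(None,None) exec_start@2 write@4
I2 mul r1: issue@3 deps=(None,None) exec_start@3 write@6
I3 mul r3: issue@4 deps=(None,None) exec_start@4 write@7
I4 add r1: issue@5 deps=(2,1) exec_start@6 write@7
I5 add r3: issue@6 deps=(3,None) exec_start@7 write@10
I6 add r2: issue@7 deps=(5,4) exec_start@10 write@11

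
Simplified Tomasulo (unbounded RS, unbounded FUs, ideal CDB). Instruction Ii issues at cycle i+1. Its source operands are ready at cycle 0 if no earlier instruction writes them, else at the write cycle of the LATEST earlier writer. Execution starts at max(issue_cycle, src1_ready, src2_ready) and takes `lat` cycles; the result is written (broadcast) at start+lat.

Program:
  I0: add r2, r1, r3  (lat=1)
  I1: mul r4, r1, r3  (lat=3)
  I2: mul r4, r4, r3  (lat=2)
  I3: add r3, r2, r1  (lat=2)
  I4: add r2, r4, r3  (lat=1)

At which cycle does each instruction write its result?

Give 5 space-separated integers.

I0 add r2: issue@1 deps=(None,None) exec_start@1 write@2
I1 mul r4: issue@2 deps=(None,None) exec_start@2 write@5
I2 mul r4: issue@3 deps=(1,None) exec_start@5 write@7
I3 add r3: issue@4 deps=(0,None) exec_start@4 write@6
I4 add r2: issue@5 deps=(2,3) exec_start@7 write@8

Answer: 2 5 7 6 8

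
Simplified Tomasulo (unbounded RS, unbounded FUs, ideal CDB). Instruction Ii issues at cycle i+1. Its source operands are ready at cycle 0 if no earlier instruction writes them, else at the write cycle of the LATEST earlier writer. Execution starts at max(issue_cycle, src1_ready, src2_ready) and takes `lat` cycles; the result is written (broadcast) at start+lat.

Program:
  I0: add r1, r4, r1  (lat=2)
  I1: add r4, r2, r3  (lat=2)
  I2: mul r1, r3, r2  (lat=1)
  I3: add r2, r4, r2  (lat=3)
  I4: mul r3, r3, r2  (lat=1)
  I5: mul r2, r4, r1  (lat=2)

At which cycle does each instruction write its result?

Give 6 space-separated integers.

Answer: 3 4 4 7 8 8

Derivation:
I0 add r1: issue@1 deps=(None,None) exec_start@1 write@3
I1 add r4: issue@2 deps=(None,None) exec_start@2 write@4
I2 mul r1: issue@3 deps=(None,None) exec_start@3 write@4
I3 add r2: issue@4 deps=(1,None) exec_start@4 write@7
I4 mul r3: issue@5 deps=(None,3) exec_start@7 write@8
I5 mul r2: issue@6 deps=(1,2) exec_start@6 write@8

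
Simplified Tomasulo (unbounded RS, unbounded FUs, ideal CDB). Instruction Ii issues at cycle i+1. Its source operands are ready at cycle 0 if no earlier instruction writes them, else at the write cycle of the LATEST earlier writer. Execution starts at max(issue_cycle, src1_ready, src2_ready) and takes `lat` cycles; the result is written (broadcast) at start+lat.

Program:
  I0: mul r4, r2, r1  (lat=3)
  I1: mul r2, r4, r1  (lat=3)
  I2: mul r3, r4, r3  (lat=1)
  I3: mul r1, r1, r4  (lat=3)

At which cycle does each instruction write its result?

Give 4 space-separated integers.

Answer: 4 7 5 7

Derivation:
I0 mul r4: issue@1 deps=(None,None) exec_start@1 write@4
I1 mul r2: issue@2 deps=(0,None) exec_start@4 write@7
I2 mul r3: issue@3 deps=(0,None) exec_start@4 write@5
I3 mul r1: issue@4 deps=(None,0) exec_start@4 write@7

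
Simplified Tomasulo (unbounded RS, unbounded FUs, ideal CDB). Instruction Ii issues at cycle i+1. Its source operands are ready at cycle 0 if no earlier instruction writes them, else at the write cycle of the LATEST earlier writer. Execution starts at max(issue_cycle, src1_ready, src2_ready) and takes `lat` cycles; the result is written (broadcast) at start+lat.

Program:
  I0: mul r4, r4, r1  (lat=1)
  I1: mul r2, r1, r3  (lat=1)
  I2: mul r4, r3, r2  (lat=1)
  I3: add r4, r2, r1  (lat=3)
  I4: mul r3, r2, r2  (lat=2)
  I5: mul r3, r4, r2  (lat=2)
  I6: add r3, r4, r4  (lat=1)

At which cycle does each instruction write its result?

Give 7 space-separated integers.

Answer: 2 3 4 7 7 9 8

Derivation:
I0 mul r4: issue@1 deps=(None,None) exec_start@1 write@2
I1 mul r2: issue@2 deps=(None,None) exec_start@2 write@3
I2 mul r4: issue@3 deps=(None,1) exec_start@3 write@4
I3 add r4: issue@4 deps=(1,None) exec_start@4 write@7
I4 mul r3: issue@5 deps=(1,1) exec_start@5 write@7
I5 mul r3: issue@6 deps=(3,1) exec_start@7 write@9
I6 add r3: issue@7 deps=(3,3) exec_start@7 write@8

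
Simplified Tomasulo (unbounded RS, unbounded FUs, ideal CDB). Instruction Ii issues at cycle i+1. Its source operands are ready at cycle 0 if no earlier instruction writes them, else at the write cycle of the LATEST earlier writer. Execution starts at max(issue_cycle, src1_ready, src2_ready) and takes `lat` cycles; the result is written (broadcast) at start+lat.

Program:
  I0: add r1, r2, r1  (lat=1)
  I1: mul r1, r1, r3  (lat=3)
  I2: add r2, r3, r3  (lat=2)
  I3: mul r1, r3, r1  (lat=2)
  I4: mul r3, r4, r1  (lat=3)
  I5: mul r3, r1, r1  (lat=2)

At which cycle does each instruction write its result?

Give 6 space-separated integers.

I0 add r1: issue@1 deps=(None,None) exec_start@1 write@2
I1 mul r1: issue@2 deps=(0,None) exec_start@2 write@5
I2 add r2: issue@3 deps=(None,None) exec_start@3 write@5
I3 mul r1: issue@4 deps=(None,1) exec_start@5 write@7
I4 mul r3: issue@5 deps=(None,3) exec_start@7 write@10
I5 mul r3: issue@6 deps=(3,3) exec_start@7 write@9

Answer: 2 5 5 7 10 9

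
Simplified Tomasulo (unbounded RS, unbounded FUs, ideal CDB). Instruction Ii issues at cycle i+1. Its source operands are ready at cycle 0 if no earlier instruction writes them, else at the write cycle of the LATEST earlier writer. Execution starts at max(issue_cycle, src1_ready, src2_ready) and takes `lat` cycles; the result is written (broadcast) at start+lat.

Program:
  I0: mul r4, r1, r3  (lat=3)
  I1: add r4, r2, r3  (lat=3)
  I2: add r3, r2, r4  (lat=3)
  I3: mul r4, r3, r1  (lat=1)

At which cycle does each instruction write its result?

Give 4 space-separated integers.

Answer: 4 5 8 9

Derivation:
I0 mul r4: issue@1 deps=(None,None) exec_start@1 write@4
I1 add r4: issue@2 deps=(None,None) exec_start@2 write@5
I2 add r3: issue@3 deps=(None,1) exec_start@5 write@8
I3 mul r4: issue@4 deps=(2,None) exec_start@8 write@9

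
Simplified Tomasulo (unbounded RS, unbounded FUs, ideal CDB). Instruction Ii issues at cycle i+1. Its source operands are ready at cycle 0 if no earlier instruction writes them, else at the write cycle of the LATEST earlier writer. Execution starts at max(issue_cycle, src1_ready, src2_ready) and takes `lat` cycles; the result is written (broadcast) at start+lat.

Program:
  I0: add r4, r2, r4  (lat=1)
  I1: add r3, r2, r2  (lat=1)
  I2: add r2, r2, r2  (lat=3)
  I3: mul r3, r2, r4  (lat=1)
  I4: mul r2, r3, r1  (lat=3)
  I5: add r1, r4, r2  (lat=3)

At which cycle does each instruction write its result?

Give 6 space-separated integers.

Answer: 2 3 6 7 10 13

Derivation:
I0 add r4: issue@1 deps=(None,None) exec_start@1 write@2
I1 add r3: issue@2 deps=(None,None) exec_start@2 write@3
I2 add r2: issue@3 deps=(None,None) exec_start@3 write@6
I3 mul r3: issue@4 deps=(2,0) exec_start@6 write@7
I4 mul r2: issue@5 deps=(3,None) exec_start@7 write@10
I5 add r1: issue@6 deps=(0,4) exec_start@10 write@13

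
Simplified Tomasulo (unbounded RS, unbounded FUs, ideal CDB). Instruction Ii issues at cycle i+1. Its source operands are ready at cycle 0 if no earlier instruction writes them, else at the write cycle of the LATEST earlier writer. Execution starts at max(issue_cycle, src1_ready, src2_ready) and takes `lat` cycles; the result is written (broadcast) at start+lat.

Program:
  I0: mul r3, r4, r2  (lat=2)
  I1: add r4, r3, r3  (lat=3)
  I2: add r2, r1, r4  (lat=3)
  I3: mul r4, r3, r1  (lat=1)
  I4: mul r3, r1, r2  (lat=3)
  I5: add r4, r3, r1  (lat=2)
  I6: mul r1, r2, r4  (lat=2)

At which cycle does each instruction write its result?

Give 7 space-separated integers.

I0 mul r3: issue@1 deps=(None,None) exec_start@1 write@3
I1 add r4: issue@2 deps=(0,0) exec_start@3 write@6
I2 add r2: issue@3 deps=(None,1) exec_start@6 write@9
I3 mul r4: issue@4 deps=(0,None) exec_start@4 write@5
I4 mul r3: issue@5 deps=(None,2) exec_start@9 write@12
I5 add r4: issue@6 deps=(4,None) exec_start@12 write@14
I6 mul r1: issue@7 deps=(2,5) exec_start@14 write@16

Answer: 3 6 9 5 12 14 16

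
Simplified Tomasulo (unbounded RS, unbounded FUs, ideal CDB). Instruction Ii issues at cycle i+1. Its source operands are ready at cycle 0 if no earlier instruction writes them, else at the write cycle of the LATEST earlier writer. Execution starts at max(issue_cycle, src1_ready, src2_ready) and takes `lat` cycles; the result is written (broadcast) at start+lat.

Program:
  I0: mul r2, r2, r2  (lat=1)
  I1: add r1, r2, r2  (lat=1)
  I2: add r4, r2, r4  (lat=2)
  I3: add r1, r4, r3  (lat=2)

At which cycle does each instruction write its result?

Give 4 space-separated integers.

Answer: 2 3 5 7

Derivation:
I0 mul r2: issue@1 deps=(None,None) exec_start@1 write@2
I1 add r1: issue@2 deps=(0,0) exec_start@2 write@3
I2 add r4: issue@3 deps=(0,None) exec_start@3 write@5
I3 add r1: issue@4 deps=(2,None) exec_start@5 write@7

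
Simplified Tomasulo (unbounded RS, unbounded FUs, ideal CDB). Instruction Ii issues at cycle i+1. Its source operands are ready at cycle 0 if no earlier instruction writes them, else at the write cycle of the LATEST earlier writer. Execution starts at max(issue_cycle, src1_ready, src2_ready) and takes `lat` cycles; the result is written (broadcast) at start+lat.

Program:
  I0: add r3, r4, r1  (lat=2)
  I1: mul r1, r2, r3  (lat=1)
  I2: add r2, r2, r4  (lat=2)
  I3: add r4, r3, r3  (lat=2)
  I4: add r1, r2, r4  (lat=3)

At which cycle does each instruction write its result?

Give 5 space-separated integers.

Answer: 3 4 5 6 9

Derivation:
I0 add r3: issue@1 deps=(None,None) exec_start@1 write@3
I1 mul r1: issue@2 deps=(None,0) exec_start@3 write@4
I2 add r2: issue@3 deps=(None,None) exec_start@3 write@5
I3 add r4: issue@4 deps=(0,0) exec_start@4 write@6
I4 add r1: issue@5 deps=(2,3) exec_start@6 write@9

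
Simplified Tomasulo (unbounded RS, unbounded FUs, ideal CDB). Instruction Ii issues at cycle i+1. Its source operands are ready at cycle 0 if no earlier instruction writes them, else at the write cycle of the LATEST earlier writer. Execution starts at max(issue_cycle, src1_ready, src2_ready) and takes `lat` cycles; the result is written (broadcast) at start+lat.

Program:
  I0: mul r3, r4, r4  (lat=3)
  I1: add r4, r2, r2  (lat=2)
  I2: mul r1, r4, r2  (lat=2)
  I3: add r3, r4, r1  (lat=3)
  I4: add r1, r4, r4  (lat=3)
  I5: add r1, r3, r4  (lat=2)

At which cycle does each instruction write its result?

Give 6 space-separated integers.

I0 mul r3: issue@1 deps=(None,None) exec_start@1 write@4
I1 add r4: issue@2 deps=(None,None) exec_start@2 write@4
I2 mul r1: issue@3 deps=(1,None) exec_start@4 write@6
I3 add r3: issue@4 deps=(1,2) exec_start@6 write@9
I4 add r1: issue@5 deps=(1,1) exec_start@5 write@8
I5 add r1: issue@6 deps=(3,1) exec_start@9 write@11

Answer: 4 4 6 9 8 11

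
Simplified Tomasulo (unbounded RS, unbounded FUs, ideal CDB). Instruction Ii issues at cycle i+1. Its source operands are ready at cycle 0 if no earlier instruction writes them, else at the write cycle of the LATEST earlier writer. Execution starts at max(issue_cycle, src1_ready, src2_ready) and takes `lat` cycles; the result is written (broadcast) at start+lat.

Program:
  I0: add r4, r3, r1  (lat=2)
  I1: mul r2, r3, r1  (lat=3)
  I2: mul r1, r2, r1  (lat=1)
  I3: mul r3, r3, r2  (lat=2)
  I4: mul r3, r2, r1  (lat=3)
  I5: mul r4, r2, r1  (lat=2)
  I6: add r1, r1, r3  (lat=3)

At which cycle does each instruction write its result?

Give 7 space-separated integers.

Answer: 3 5 6 7 9 8 12

Derivation:
I0 add r4: issue@1 deps=(None,None) exec_start@1 write@3
I1 mul r2: issue@2 deps=(None,None) exec_start@2 write@5
I2 mul r1: issue@3 deps=(1,None) exec_start@5 write@6
I3 mul r3: issue@4 deps=(None,1) exec_start@5 write@7
I4 mul r3: issue@5 deps=(1,2) exec_start@6 write@9
I5 mul r4: issue@6 deps=(1,2) exec_start@6 write@8
I6 add r1: issue@7 deps=(2,4) exec_start@9 write@12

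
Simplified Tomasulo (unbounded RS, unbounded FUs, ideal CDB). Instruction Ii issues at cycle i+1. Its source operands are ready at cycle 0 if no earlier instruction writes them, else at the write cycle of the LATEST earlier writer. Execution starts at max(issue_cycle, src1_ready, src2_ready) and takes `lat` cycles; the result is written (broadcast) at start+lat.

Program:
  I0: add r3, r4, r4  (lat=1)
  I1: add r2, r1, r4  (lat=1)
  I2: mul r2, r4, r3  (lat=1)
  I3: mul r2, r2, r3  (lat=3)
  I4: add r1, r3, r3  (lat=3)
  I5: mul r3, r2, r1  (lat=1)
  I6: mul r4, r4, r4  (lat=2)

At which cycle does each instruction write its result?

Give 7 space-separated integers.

I0 add r3: issue@1 deps=(None,None) exec_start@1 write@2
I1 add r2: issue@2 deps=(None,None) exec_start@2 write@3
I2 mul r2: issue@3 deps=(None,0) exec_start@3 write@4
I3 mul r2: issue@4 deps=(2,0) exec_start@4 write@7
I4 add r1: issue@5 deps=(0,0) exec_start@5 write@8
I5 mul r3: issue@6 deps=(3,4) exec_start@8 write@9
I6 mul r4: issue@7 deps=(None,None) exec_start@7 write@9

Answer: 2 3 4 7 8 9 9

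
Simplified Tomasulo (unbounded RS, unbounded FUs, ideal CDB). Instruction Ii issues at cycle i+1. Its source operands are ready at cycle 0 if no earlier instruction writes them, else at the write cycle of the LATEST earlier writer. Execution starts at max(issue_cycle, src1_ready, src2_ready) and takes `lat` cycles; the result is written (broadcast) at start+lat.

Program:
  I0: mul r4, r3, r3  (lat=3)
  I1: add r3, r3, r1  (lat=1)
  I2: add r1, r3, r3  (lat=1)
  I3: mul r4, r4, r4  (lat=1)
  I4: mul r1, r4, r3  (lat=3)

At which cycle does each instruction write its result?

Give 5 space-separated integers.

I0 mul r4: issue@1 deps=(None,None) exec_start@1 write@4
I1 add r3: issue@2 deps=(None,None) exec_start@2 write@3
I2 add r1: issue@3 deps=(1,1) exec_start@3 write@4
I3 mul r4: issue@4 deps=(0,0) exec_start@4 write@5
I4 mul r1: issue@5 deps=(3,1) exec_start@5 write@8

Answer: 4 3 4 5 8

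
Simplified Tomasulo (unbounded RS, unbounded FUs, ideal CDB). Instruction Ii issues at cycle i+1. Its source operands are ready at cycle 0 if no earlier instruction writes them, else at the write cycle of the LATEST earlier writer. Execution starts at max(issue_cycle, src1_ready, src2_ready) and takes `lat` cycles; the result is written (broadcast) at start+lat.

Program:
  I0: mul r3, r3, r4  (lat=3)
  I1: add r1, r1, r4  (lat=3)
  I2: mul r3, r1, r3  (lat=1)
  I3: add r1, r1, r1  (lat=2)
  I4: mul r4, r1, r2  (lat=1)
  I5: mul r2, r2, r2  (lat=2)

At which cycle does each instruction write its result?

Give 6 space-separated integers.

I0 mul r3: issue@1 deps=(None,None) exec_start@1 write@4
I1 add r1: issue@2 deps=(None,None) exec_start@2 write@5
I2 mul r3: issue@3 deps=(1,0) exec_start@5 write@6
I3 add r1: issue@4 deps=(1,1) exec_start@5 write@7
I4 mul r4: issue@5 deps=(3,None) exec_start@7 write@8
I5 mul r2: issue@6 deps=(None,None) exec_start@6 write@8

Answer: 4 5 6 7 8 8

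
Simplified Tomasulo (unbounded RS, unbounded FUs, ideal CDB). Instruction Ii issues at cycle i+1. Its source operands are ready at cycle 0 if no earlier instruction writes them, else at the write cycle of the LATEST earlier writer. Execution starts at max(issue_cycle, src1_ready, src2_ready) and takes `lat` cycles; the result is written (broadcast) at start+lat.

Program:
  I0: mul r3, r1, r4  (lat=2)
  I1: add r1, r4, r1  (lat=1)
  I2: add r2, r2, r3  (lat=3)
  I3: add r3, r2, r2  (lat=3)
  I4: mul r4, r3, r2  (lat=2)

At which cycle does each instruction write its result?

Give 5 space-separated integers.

I0 mul r3: issue@1 deps=(None,None) exec_start@1 write@3
I1 add r1: issue@2 deps=(None,None) exec_start@2 write@3
I2 add r2: issue@3 deps=(None,0) exec_start@3 write@6
I3 add r3: issue@4 deps=(2,2) exec_start@6 write@9
I4 mul r4: issue@5 deps=(3,2) exec_start@9 write@11

Answer: 3 3 6 9 11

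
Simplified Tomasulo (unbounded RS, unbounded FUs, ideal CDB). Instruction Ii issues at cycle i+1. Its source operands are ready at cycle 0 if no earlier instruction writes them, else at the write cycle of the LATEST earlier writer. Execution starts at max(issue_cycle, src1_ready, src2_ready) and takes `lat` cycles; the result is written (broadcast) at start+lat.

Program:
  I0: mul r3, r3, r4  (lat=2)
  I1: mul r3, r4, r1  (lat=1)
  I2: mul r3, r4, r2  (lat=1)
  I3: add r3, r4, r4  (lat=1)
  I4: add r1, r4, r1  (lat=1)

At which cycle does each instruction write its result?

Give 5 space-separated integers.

Answer: 3 3 4 5 6

Derivation:
I0 mul r3: issue@1 deps=(None,None) exec_start@1 write@3
I1 mul r3: issue@2 deps=(None,None) exec_start@2 write@3
I2 mul r3: issue@3 deps=(None,None) exec_start@3 write@4
I3 add r3: issue@4 deps=(None,None) exec_start@4 write@5
I4 add r1: issue@5 deps=(None,None) exec_start@5 write@6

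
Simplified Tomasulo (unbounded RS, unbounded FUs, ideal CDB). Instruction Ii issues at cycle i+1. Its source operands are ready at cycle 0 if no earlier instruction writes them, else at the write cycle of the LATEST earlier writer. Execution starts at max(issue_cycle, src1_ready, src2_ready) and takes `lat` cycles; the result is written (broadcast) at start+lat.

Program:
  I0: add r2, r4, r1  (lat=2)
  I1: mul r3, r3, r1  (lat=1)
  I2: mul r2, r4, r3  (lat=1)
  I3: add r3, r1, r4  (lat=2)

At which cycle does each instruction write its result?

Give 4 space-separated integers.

I0 add r2: issue@1 deps=(None,None) exec_start@1 write@3
I1 mul r3: issue@2 deps=(None,None) exec_start@2 write@3
I2 mul r2: issue@3 deps=(None,1) exec_start@3 write@4
I3 add r3: issue@4 deps=(None,None) exec_start@4 write@6

Answer: 3 3 4 6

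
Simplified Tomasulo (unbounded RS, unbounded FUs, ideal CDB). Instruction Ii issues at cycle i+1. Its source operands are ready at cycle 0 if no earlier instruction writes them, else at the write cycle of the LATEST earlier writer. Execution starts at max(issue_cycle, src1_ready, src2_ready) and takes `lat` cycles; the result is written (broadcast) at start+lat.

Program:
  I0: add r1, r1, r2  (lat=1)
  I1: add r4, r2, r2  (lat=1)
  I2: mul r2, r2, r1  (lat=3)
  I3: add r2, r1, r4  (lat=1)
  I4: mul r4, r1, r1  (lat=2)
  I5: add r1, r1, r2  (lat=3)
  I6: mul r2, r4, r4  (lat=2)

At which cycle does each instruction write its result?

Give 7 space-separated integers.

I0 add r1: issue@1 deps=(None,None) exec_start@1 write@2
I1 add r4: issue@2 deps=(None,None) exec_start@2 write@3
I2 mul r2: issue@3 deps=(None,0) exec_start@3 write@6
I3 add r2: issue@4 deps=(0,1) exec_start@4 write@5
I4 mul r4: issue@5 deps=(0,0) exec_start@5 write@7
I5 add r1: issue@6 deps=(0,3) exec_start@6 write@9
I6 mul r2: issue@7 deps=(4,4) exec_start@7 write@9

Answer: 2 3 6 5 7 9 9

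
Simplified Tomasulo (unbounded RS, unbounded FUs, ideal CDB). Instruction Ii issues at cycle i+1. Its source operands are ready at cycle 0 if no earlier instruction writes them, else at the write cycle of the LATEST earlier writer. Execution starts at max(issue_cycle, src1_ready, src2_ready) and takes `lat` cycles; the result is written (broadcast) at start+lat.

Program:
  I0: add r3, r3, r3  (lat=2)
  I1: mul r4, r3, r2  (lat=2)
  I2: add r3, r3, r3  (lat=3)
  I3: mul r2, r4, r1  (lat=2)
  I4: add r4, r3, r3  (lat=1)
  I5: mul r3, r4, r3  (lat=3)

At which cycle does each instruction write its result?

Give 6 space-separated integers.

Answer: 3 5 6 7 7 10

Derivation:
I0 add r3: issue@1 deps=(None,None) exec_start@1 write@3
I1 mul r4: issue@2 deps=(0,None) exec_start@3 write@5
I2 add r3: issue@3 deps=(0,0) exec_start@3 write@6
I3 mul r2: issue@4 deps=(1,None) exec_start@5 write@7
I4 add r4: issue@5 deps=(2,2) exec_start@6 write@7
I5 mul r3: issue@6 deps=(4,2) exec_start@7 write@10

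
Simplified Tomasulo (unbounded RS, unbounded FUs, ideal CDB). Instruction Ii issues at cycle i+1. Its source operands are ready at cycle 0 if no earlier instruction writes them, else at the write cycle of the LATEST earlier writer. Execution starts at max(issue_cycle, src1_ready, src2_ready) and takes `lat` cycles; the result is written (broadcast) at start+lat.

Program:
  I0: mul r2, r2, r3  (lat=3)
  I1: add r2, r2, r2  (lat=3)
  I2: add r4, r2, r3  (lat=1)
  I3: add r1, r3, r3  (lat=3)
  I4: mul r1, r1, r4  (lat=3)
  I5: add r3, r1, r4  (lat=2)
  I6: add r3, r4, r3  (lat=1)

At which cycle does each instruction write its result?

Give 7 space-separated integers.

I0 mul r2: issue@1 deps=(None,None) exec_start@1 write@4
I1 add r2: issue@2 deps=(0,0) exec_start@4 write@7
I2 add r4: issue@3 deps=(1,None) exec_start@7 write@8
I3 add r1: issue@4 deps=(None,None) exec_start@4 write@7
I4 mul r1: issue@5 deps=(3,2) exec_start@8 write@11
I5 add r3: issue@6 deps=(4,2) exec_start@11 write@13
I6 add r3: issue@7 deps=(2,5) exec_start@13 write@14

Answer: 4 7 8 7 11 13 14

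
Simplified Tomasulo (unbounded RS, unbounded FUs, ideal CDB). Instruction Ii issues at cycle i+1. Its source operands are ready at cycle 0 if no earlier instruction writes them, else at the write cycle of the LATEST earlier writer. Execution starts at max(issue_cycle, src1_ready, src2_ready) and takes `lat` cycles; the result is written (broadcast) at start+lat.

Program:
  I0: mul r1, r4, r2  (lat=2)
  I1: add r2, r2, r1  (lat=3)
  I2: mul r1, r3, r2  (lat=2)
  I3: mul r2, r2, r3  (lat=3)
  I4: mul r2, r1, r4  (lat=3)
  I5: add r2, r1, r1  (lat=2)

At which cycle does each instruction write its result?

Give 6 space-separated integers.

Answer: 3 6 8 9 11 10

Derivation:
I0 mul r1: issue@1 deps=(None,None) exec_start@1 write@3
I1 add r2: issue@2 deps=(None,0) exec_start@3 write@6
I2 mul r1: issue@3 deps=(None,1) exec_start@6 write@8
I3 mul r2: issue@4 deps=(1,None) exec_start@6 write@9
I4 mul r2: issue@5 deps=(2,None) exec_start@8 write@11
I5 add r2: issue@6 deps=(2,2) exec_start@8 write@10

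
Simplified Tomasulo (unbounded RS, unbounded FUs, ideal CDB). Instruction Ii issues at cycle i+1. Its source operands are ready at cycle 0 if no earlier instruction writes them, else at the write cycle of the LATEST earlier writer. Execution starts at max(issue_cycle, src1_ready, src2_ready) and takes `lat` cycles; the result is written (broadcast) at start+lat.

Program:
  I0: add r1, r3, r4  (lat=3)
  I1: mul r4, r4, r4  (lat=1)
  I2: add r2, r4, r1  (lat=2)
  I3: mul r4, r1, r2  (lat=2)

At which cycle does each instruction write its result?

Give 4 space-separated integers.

Answer: 4 3 6 8

Derivation:
I0 add r1: issue@1 deps=(None,None) exec_start@1 write@4
I1 mul r4: issue@2 deps=(None,None) exec_start@2 write@3
I2 add r2: issue@3 deps=(1,0) exec_start@4 write@6
I3 mul r4: issue@4 deps=(0,2) exec_start@6 write@8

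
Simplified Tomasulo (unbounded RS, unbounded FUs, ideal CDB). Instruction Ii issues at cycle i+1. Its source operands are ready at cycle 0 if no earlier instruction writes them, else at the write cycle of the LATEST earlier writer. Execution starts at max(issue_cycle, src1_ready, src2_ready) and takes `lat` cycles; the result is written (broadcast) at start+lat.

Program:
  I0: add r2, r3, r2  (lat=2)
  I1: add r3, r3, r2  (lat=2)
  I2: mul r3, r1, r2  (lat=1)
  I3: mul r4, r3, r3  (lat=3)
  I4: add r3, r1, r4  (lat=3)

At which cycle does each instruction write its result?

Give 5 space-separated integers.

Answer: 3 5 4 7 10

Derivation:
I0 add r2: issue@1 deps=(None,None) exec_start@1 write@3
I1 add r3: issue@2 deps=(None,0) exec_start@3 write@5
I2 mul r3: issue@3 deps=(None,0) exec_start@3 write@4
I3 mul r4: issue@4 deps=(2,2) exec_start@4 write@7
I4 add r3: issue@5 deps=(None,3) exec_start@7 write@10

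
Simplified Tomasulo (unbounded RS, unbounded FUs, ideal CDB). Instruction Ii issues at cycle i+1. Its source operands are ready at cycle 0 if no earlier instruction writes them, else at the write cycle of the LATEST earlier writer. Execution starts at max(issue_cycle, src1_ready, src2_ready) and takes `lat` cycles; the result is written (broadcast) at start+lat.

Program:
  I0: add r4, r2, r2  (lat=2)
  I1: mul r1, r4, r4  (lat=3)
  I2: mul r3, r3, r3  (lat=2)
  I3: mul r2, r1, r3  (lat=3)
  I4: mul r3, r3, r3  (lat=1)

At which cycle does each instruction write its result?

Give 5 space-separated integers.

Answer: 3 6 5 9 6

Derivation:
I0 add r4: issue@1 deps=(None,None) exec_start@1 write@3
I1 mul r1: issue@2 deps=(0,0) exec_start@3 write@6
I2 mul r3: issue@3 deps=(None,None) exec_start@3 write@5
I3 mul r2: issue@4 deps=(1,2) exec_start@6 write@9
I4 mul r3: issue@5 deps=(2,2) exec_start@5 write@6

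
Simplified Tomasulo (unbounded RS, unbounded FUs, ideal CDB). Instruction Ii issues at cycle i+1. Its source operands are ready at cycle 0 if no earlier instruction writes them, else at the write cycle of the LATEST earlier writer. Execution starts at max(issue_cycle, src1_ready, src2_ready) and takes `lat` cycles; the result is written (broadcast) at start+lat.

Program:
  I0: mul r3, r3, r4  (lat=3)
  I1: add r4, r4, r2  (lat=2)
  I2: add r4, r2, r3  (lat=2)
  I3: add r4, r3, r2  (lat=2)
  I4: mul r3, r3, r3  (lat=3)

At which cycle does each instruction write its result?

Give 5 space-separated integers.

Answer: 4 4 6 6 8

Derivation:
I0 mul r3: issue@1 deps=(None,None) exec_start@1 write@4
I1 add r4: issue@2 deps=(None,None) exec_start@2 write@4
I2 add r4: issue@3 deps=(None,0) exec_start@4 write@6
I3 add r4: issue@4 deps=(0,None) exec_start@4 write@6
I4 mul r3: issue@5 deps=(0,0) exec_start@5 write@8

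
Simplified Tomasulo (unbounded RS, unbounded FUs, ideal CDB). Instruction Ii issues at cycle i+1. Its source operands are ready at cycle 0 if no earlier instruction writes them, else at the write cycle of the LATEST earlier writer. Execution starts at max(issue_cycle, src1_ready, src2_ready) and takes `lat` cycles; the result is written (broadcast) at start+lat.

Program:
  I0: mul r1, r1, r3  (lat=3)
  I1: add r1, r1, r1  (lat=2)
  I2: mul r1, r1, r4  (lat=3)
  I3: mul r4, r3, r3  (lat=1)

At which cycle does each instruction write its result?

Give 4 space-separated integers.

Answer: 4 6 9 5

Derivation:
I0 mul r1: issue@1 deps=(None,None) exec_start@1 write@4
I1 add r1: issue@2 deps=(0,0) exec_start@4 write@6
I2 mul r1: issue@3 deps=(1,None) exec_start@6 write@9
I3 mul r4: issue@4 deps=(None,None) exec_start@4 write@5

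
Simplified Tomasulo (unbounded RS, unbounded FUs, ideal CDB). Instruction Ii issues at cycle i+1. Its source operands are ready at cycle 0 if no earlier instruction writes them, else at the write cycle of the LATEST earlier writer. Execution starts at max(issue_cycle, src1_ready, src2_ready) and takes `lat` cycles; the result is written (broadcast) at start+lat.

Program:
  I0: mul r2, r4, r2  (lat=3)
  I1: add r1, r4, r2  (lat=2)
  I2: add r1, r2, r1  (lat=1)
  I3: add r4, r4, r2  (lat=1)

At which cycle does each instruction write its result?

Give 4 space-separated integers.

I0 mul r2: issue@1 deps=(None,None) exec_start@1 write@4
I1 add r1: issue@2 deps=(None,0) exec_start@4 write@6
I2 add r1: issue@3 deps=(0,1) exec_start@6 write@7
I3 add r4: issue@4 deps=(None,0) exec_start@4 write@5

Answer: 4 6 7 5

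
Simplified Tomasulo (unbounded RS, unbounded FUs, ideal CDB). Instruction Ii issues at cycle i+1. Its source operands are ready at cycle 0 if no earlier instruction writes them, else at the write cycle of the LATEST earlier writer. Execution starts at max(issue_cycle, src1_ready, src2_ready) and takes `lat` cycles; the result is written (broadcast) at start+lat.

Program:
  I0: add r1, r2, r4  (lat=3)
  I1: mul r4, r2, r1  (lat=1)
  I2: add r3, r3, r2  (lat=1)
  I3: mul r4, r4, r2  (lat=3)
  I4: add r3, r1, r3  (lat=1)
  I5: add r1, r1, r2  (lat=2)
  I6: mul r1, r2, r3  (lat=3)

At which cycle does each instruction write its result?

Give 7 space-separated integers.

I0 add r1: issue@1 deps=(None,None) exec_start@1 write@4
I1 mul r4: issue@2 deps=(None,0) exec_start@4 write@5
I2 add r3: issue@3 deps=(None,None) exec_start@3 write@4
I3 mul r4: issue@4 deps=(1,None) exec_start@5 write@8
I4 add r3: issue@5 deps=(0,2) exec_start@5 write@6
I5 add r1: issue@6 deps=(0,None) exec_start@6 write@8
I6 mul r1: issue@7 deps=(None,4) exec_start@7 write@10

Answer: 4 5 4 8 6 8 10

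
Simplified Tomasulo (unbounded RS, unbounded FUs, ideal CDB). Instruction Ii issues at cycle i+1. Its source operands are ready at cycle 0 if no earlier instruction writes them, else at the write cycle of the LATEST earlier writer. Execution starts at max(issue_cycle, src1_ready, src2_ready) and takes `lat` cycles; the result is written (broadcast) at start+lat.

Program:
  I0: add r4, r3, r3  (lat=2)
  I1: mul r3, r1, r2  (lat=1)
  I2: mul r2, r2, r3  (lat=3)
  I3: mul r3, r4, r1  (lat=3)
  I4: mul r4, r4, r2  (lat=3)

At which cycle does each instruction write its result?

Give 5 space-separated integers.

Answer: 3 3 6 7 9

Derivation:
I0 add r4: issue@1 deps=(None,None) exec_start@1 write@3
I1 mul r3: issue@2 deps=(None,None) exec_start@2 write@3
I2 mul r2: issue@3 deps=(None,1) exec_start@3 write@6
I3 mul r3: issue@4 deps=(0,None) exec_start@4 write@7
I4 mul r4: issue@5 deps=(0,2) exec_start@6 write@9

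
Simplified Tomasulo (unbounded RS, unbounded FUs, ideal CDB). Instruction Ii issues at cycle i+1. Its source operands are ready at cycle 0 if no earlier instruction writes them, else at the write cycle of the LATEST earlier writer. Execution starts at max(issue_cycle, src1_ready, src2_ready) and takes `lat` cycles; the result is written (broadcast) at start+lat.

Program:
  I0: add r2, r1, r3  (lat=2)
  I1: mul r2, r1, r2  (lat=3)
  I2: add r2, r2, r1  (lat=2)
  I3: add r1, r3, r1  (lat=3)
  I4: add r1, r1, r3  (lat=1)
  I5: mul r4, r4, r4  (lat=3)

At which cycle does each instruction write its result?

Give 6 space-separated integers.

I0 add r2: issue@1 deps=(None,None) exec_start@1 write@3
I1 mul r2: issue@2 deps=(None,0) exec_start@3 write@6
I2 add r2: issue@3 deps=(1,None) exec_start@6 write@8
I3 add r1: issue@4 deps=(None,None) exec_start@4 write@7
I4 add r1: issue@5 deps=(3,None) exec_start@7 write@8
I5 mul r4: issue@6 deps=(None,None) exec_start@6 write@9

Answer: 3 6 8 7 8 9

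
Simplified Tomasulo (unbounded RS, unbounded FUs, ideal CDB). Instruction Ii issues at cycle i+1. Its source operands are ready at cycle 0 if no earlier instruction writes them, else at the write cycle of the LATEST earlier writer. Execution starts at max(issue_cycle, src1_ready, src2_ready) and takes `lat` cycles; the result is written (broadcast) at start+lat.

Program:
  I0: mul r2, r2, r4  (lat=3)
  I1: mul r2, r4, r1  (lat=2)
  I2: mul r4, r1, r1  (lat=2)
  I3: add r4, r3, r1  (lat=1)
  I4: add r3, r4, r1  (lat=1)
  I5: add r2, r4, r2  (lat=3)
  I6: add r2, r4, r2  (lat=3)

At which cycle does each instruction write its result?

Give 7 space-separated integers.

Answer: 4 4 5 5 6 9 12

Derivation:
I0 mul r2: issue@1 deps=(None,None) exec_start@1 write@4
I1 mul r2: issue@2 deps=(None,None) exec_start@2 write@4
I2 mul r4: issue@3 deps=(None,None) exec_start@3 write@5
I3 add r4: issue@4 deps=(None,None) exec_start@4 write@5
I4 add r3: issue@5 deps=(3,None) exec_start@5 write@6
I5 add r2: issue@6 deps=(3,1) exec_start@6 write@9
I6 add r2: issue@7 deps=(3,5) exec_start@9 write@12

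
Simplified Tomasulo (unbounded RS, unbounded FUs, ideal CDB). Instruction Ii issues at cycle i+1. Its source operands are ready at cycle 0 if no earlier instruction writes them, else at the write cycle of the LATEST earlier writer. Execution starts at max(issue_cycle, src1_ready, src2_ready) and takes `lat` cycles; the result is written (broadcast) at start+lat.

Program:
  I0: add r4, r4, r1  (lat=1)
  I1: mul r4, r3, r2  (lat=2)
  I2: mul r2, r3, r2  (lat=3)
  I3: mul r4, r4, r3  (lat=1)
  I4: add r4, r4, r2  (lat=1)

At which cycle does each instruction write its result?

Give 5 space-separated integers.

Answer: 2 4 6 5 7

Derivation:
I0 add r4: issue@1 deps=(None,None) exec_start@1 write@2
I1 mul r4: issue@2 deps=(None,None) exec_start@2 write@4
I2 mul r2: issue@3 deps=(None,None) exec_start@3 write@6
I3 mul r4: issue@4 deps=(1,None) exec_start@4 write@5
I4 add r4: issue@5 deps=(3,2) exec_start@6 write@7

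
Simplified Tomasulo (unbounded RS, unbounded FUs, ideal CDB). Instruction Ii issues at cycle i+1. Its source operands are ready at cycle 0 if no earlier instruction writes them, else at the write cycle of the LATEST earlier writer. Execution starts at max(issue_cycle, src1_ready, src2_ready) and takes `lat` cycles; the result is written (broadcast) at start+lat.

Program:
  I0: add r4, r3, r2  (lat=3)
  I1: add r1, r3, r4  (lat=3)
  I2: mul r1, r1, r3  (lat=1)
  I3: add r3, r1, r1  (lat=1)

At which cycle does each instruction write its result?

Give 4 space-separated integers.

Answer: 4 7 8 9

Derivation:
I0 add r4: issue@1 deps=(None,None) exec_start@1 write@4
I1 add r1: issue@2 deps=(None,0) exec_start@4 write@7
I2 mul r1: issue@3 deps=(1,None) exec_start@7 write@8
I3 add r3: issue@4 deps=(2,2) exec_start@8 write@9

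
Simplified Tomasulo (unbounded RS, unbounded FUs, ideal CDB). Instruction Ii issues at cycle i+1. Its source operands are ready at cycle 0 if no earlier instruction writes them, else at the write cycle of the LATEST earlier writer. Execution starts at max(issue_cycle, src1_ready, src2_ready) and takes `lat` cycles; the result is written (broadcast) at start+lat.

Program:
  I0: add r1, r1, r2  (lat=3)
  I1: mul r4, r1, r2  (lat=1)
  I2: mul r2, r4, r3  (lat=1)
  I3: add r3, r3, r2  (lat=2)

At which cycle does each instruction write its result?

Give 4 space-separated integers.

I0 add r1: issue@1 deps=(None,None) exec_start@1 write@4
I1 mul r4: issue@2 deps=(0,None) exec_start@4 write@5
I2 mul r2: issue@3 deps=(1,None) exec_start@5 write@6
I3 add r3: issue@4 deps=(None,2) exec_start@6 write@8

Answer: 4 5 6 8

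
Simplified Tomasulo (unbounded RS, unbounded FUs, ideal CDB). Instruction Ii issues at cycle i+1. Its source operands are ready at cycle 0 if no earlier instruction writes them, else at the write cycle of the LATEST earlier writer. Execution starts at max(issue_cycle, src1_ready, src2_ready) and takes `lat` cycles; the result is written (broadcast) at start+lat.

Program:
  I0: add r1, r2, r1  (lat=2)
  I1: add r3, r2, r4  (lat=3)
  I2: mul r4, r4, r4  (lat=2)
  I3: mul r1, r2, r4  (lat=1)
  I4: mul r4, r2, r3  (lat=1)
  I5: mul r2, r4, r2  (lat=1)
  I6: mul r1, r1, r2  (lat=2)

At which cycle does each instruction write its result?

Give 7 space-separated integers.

Answer: 3 5 5 6 6 7 9

Derivation:
I0 add r1: issue@1 deps=(None,None) exec_start@1 write@3
I1 add r3: issue@2 deps=(None,None) exec_start@2 write@5
I2 mul r4: issue@3 deps=(None,None) exec_start@3 write@5
I3 mul r1: issue@4 deps=(None,2) exec_start@5 write@6
I4 mul r4: issue@5 deps=(None,1) exec_start@5 write@6
I5 mul r2: issue@6 deps=(4,None) exec_start@6 write@7
I6 mul r1: issue@7 deps=(3,5) exec_start@7 write@9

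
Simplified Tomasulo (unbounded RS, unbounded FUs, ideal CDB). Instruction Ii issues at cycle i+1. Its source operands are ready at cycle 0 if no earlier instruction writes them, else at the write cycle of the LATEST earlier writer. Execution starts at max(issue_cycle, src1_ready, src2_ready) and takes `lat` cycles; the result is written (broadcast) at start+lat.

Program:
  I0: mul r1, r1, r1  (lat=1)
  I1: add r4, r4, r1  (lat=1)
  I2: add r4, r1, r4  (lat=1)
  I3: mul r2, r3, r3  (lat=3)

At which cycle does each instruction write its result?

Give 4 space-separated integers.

I0 mul r1: issue@1 deps=(None,None) exec_start@1 write@2
I1 add r4: issue@2 deps=(None,0) exec_start@2 write@3
I2 add r4: issue@3 deps=(0,1) exec_start@3 write@4
I3 mul r2: issue@4 deps=(None,None) exec_start@4 write@7

Answer: 2 3 4 7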